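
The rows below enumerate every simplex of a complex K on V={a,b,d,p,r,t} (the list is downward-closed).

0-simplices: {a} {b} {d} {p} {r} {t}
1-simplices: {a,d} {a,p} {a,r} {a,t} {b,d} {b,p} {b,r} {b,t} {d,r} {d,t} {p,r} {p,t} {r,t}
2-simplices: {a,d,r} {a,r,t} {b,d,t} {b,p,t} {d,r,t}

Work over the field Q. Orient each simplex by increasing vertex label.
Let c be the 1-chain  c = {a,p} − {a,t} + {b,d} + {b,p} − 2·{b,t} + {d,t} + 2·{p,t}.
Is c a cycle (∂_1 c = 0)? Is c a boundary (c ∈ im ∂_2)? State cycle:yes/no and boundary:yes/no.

cycle:yes boundary:no

n_0=6 n_1=13 n_2=5  [Q]
∂1: piv[ad,ap,ar,at,bd] rk=5  ker:bp,br,bt,dr,dt,pr,pt,rt
∂2: piv[adr,art,bdt,bpt,drt] rk=5
∂1c = 0
c vs im∂2: residual ≠ 0 ⇒ not boundary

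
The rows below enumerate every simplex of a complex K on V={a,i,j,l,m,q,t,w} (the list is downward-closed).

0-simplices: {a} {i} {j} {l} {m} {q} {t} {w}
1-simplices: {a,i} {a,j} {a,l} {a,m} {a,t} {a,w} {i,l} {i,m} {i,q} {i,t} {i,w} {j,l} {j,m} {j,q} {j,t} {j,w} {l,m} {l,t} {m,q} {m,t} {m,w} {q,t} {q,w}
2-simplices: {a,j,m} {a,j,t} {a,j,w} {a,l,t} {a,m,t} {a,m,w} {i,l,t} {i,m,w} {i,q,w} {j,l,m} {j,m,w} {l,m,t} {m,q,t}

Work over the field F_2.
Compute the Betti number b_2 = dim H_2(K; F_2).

n_0=8 n_1=23 n_2=13  [Z2]
∂1: piv[ai,aj,al,am,at,aw,iq] rk=7  ker:il,im,it,iw,jl,jm,jq,jt,jw,lm,lt,mq,mt,mw,qt,qw
∂2: piv[ajm,ajt,ajw,alt,amt,amw,ilt,imw,iqw,jlm,lmt,mqt] rk=12  ker:jmw
b_2=(13−12)−0=1

b_2=1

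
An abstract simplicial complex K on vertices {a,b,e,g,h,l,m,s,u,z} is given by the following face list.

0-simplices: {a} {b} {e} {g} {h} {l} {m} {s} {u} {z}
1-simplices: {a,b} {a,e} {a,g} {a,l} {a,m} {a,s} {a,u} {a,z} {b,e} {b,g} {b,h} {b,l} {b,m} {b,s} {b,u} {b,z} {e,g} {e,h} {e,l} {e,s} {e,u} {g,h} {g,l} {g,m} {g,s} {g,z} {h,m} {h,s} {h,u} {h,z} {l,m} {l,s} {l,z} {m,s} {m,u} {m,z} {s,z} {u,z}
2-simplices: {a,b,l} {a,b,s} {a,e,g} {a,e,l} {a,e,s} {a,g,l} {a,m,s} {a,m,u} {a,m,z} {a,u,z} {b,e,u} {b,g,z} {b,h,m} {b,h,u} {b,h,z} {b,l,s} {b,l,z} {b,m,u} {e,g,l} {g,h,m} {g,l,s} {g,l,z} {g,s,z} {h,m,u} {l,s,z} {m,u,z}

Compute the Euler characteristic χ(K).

χ(K)=-2

n_0=10 n_1=38 n_2=26
χ=+10−38+26=-2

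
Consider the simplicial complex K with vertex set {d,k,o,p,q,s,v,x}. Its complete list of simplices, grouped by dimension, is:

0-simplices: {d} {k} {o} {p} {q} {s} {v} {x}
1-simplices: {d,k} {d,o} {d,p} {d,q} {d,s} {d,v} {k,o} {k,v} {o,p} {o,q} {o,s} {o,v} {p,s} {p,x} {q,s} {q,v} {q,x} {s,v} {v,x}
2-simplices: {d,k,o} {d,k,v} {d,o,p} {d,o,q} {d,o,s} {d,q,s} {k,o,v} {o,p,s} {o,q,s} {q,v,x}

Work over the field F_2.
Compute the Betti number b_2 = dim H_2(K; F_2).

n_0=8 n_1=19 n_2=10  [Z2]
∂1: piv[dk,do,dp,dq,ds,dv,px] rk=7  ker:ko,kv,op,oq,os,ov,ps,qs,qv,qx,sv,vx
∂2: piv[dko,dkv,dop,doq,dos,dqs,kov,ops,qvx] rk=9  ker:oqs
b_2=(10−9)−0=1

b_2=1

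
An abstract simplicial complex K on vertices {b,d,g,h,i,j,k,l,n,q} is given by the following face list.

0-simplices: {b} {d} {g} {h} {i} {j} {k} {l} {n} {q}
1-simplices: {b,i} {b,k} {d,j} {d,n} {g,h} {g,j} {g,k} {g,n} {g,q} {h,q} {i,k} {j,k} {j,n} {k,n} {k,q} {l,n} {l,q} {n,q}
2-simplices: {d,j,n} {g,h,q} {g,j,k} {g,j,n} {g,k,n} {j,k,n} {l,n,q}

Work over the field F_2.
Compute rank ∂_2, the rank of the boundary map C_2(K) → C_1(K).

n_0=10 n_1=18 n_2=7  [Z2]
∂1: piv[bi,bk,dj,dn,gh,gj,gk,gq,ln] rk=9  ker:gn,hq,ik,jk,jn,kn,kq,lq,nq
∂2: piv[djn,ghq,gjk,gjn,gkn,lnq] rk=6  ker:jkn
rk∂_2=6

rank∂_2=6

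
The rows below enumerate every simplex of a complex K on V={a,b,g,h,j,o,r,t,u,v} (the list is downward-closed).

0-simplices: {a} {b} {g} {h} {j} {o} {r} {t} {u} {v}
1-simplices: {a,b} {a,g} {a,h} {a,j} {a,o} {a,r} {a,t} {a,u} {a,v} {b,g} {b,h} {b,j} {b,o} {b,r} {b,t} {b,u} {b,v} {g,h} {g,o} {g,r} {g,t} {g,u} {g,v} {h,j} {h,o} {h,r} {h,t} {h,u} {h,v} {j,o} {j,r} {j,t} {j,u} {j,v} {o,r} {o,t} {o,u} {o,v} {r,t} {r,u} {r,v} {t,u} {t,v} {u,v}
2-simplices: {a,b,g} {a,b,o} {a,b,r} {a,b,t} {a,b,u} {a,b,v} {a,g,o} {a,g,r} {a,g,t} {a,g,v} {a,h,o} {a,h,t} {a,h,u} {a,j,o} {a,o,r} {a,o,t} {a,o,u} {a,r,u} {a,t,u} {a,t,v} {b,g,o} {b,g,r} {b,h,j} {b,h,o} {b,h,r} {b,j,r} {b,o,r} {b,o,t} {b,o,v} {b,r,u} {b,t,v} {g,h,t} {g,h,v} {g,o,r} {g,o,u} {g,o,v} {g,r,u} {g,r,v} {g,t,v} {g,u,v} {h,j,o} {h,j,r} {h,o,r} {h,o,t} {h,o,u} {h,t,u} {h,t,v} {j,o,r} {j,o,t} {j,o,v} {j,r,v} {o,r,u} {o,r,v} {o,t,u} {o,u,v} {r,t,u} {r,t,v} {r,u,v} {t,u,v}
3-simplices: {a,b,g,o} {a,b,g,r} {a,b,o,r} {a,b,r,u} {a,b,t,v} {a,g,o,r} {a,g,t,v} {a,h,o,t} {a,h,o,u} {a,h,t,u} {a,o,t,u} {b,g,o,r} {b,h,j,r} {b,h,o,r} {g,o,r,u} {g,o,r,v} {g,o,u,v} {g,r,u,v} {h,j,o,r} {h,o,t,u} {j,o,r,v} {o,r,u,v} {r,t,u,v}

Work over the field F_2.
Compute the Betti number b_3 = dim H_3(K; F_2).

b_3=3

n_0=10 n_1=44 n_2=59 n_3=23  [Z2]
∂1: piv[ab,ag,ah,aj,ao,ar,at,au,av] rk=9  ker:bg,bh,bj,bo,br,bt,bu,bv,gh,go,gr,gt,gu,gv,hj,ho,hr,ht,hu,hv,jo,jr,jt,ju,jv,or,ot,ou,ov,rt,ru,rv,tu,tv,uv
∂2: piv[abg,abo,abr,abt,abu,abv,ago,agr,agt,agv,aho,aht,ahu,ajo,aor,aot,aou,aru,atu,atv,bhj,bho,bhr,bjr,bov,ght,ghv,gou,grv,guv,hjo,jot,jov,rtu] rk=34  ker:bgo,bgr,bor,bot,bru,btv,gor,gov,gru,gtv,hjr,hor,hot,hou,htu,htv,jor,jrv,oru,orv,otu,ouv,rtv,ruv,tuv
∂3: piv[abgo,abgr,abor,abru,abtv,agor,agtv,ahot,ahou,ahtu,aotu,bhjr,bhor,goru,gorv,gouv,gruv,hjor,jorv,rtuv] rk=20  ker:bgor,hotu,oruv
b_3=(23−20)−0=3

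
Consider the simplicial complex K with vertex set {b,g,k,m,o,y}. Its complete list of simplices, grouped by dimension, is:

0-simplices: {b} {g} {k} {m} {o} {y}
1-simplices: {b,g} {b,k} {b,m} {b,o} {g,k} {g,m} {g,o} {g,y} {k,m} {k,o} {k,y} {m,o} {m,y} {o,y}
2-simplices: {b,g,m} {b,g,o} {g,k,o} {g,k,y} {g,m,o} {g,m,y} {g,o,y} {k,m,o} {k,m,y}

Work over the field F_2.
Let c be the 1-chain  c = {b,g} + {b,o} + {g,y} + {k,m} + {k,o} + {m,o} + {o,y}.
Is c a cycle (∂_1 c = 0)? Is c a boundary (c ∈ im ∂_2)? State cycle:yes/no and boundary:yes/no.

cycle:yes boundary:yes

n_0=6 n_1=14 n_2=9  [Z2]
∂1: piv[bg,bk,bm,bo,gy] rk=5  ker:gk,gm,go,km,ko,ky,mo,my,oy
∂2: piv[bgm,bgo,gko,gky,gmo,gmy,goy,kmo] rk=8  ker:kmy
∂1c = 0
c vs im∂2: reduces to 0 ⇒ boundary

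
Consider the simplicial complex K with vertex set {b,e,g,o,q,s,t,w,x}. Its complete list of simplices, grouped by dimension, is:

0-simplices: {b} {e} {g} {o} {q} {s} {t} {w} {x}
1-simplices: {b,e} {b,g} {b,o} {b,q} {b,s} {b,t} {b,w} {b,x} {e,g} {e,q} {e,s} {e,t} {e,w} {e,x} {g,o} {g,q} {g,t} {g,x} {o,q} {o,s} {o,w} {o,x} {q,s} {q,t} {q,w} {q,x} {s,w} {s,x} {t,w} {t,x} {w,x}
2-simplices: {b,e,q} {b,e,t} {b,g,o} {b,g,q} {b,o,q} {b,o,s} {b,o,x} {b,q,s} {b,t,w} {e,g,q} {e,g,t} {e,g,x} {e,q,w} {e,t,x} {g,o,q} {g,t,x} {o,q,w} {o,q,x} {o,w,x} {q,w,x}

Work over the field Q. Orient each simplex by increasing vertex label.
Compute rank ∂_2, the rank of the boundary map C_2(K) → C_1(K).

n_0=9 n_1=31 n_2=20  [Q]
∂1: piv[be,bg,bo,bq,bs,bt,bw,bx] rk=8  ker:eg,eq,es,et,ew,ex,go,gq,gt,gx,oq,os,ow,ox,qs,qt,qw,qx,sw,sx,tw,tx,wx
∂2: piv[beq,bet,bgo,bgq,boq,bos,box,bqs,btw,egq,egt,egx,eqw,etx,oqw,oqx,owx] rk=17  ker:goq,gtx,qwx
rk∂_2=17

rank∂_2=17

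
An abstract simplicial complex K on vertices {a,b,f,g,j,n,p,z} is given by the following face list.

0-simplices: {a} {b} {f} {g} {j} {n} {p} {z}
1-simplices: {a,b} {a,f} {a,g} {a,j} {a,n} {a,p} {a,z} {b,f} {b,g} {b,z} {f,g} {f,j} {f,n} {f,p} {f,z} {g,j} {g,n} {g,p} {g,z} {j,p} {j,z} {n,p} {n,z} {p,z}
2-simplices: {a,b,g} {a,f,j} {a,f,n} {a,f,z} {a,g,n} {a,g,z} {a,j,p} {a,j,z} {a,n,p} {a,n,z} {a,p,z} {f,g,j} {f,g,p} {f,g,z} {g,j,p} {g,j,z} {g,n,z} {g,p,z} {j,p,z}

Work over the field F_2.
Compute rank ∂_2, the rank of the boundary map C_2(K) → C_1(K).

rank∂_2=15

n_0=8 n_1=24 n_2=19  [Z2]
∂1: piv[ab,af,ag,aj,an,ap,az] rk=7  ker:bf,bg,bz,fg,fj,fn,fp,fz,gj,gn,gp,gz,jp,jz,np,nz,pz
∂2: piv[abg,afj,afn,afz,agn,agz,ajp,ajz,anp,anz,apz,fgj,fgp,fgz,gjp] rk=15  ker:gjz,gnz,gpz,jpz
rk∂_2=15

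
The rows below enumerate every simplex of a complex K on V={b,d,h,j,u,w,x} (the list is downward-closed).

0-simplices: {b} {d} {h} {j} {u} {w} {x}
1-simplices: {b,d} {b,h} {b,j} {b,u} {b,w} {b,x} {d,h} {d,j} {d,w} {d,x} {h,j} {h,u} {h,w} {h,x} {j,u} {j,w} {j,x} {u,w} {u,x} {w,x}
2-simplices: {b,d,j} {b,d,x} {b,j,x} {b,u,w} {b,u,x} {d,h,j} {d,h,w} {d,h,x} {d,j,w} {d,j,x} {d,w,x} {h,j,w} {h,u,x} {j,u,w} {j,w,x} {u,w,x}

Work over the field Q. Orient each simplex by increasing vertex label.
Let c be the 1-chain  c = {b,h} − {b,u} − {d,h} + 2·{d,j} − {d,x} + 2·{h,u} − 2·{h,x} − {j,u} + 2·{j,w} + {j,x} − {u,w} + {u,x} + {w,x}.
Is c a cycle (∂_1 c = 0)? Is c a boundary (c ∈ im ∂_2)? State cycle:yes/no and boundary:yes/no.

cycle:yes boundary:no

n_0=7 n_1=20 n_2=16  [Q]
∂1: piv[bd,bh,bj,bu,bw,bx] rk=6  ker:dh,dj,dw,dx,hj,hu,hw,hx,ju,jw,jx,uw,ux,wx
∂2: piv[bdj,bdx,bjx,buw,bux,dhj,dhw,dhx,djw,dwx,hux,juw,uwx] rk=13  ker:djx,hjw,jwx
∂1c = 0
c vs im∂2: residual ≠ 0 ⇒ not boundary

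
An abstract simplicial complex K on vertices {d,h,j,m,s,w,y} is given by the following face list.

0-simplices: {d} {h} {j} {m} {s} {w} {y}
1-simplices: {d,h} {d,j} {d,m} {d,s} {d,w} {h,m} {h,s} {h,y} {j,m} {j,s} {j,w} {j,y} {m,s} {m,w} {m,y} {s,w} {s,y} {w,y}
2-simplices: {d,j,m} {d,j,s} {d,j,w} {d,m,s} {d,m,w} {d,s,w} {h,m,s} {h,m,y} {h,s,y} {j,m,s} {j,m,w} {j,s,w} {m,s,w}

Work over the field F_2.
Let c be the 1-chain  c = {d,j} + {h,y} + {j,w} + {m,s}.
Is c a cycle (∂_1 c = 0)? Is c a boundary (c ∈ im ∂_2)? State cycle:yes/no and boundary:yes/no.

cycle:no boundary:no

n_0=7 n_1=18 n_2=13  [Z2]
∂1: piv[dh,dj,dm,ds,dw,hy] rk=6  ker:hm,hs,jm,js,jw,jy,ms,mw,my,sw,sy,wy
∂2: piv[djm,djs,djw,dms,dmw,dsw,hms,hmy,hsy] rk=9  ker:jms,jmw,jsw,msw
∂1c = {d} + {h} + {m} + {s} + {w} + {y}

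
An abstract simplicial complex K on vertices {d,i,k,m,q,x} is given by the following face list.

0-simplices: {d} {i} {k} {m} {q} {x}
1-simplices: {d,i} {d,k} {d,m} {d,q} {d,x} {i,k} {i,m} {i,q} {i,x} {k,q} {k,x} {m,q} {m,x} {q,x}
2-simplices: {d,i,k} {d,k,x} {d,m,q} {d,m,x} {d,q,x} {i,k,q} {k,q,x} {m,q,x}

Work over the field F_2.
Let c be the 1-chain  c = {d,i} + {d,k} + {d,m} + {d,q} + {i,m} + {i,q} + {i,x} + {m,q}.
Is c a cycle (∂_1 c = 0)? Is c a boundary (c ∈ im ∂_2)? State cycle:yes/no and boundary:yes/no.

n_0=6 n_1=14 n_2=8  [Z2]
∂1: piv[di,dk,dm,dq,dx] rk=5  ker:ik,im,iq,ix,kq,kx,mq,mx,qx
∂2: piv[dik,dkx,dmq,dmx,dqx,ikq,kqx] rk=7  ker:mqx
∂1c = {k} + {m} + {q} + {x}

cycle:no boundary:no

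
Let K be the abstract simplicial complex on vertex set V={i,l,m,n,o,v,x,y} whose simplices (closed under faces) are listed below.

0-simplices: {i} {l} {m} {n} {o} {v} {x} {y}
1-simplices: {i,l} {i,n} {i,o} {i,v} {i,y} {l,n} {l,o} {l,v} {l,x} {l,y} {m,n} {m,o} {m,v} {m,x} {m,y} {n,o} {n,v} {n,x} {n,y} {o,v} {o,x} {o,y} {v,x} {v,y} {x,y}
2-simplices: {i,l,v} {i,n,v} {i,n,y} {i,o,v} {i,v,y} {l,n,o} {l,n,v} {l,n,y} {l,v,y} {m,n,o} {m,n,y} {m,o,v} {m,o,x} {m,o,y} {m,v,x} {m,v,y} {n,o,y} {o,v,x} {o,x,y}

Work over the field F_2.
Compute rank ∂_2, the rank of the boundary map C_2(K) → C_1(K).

n_0=8 n_1=25 n_2=19  [Z2]
∂1: piv[il,in,io,iv,iy,lx,mn] rk=7  ker:ln,lo,lv,ly,mo,mv,mx,my,no,nv,nx,ny,ov,ox,oy,vx,vy,xy
∂2: piv[ilv,inv,iny,iov,ivy,lno,lnv,lny,mno,mny,mov,mox,moy,mvx,mvy,oxy] rk=16  ker:lvy,noy,ovx
rk∂_2=16

rank∂_2=16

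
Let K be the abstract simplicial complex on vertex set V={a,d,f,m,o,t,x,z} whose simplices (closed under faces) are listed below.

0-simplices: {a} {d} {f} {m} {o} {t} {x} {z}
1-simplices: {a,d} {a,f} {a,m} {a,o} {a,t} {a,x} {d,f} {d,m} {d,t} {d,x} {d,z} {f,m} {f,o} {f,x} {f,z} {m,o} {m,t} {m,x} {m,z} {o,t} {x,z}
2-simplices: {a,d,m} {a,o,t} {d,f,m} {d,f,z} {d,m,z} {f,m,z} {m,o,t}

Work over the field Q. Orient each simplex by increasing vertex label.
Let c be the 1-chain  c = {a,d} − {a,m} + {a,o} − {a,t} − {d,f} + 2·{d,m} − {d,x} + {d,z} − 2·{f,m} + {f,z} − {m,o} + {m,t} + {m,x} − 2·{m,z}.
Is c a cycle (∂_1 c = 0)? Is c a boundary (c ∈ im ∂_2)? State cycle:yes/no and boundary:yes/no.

n_0=8 n_1=21 n_2=7  [Q]
∂1: piv[ad,af,am,ao,at,ax,dz] rk=7  ker:df,dm,dt,dx,fm,fo,fx,fz,mo,mt,mx,mz,ot,xz
∂2: piv[adm,aot,dfm,dfz,dmz,mot] rk=6  ker:fmz
∂1c = 0
c vs im∂2: residual ≠ 0 ⇒ not boundary

cycle:yes boundary:no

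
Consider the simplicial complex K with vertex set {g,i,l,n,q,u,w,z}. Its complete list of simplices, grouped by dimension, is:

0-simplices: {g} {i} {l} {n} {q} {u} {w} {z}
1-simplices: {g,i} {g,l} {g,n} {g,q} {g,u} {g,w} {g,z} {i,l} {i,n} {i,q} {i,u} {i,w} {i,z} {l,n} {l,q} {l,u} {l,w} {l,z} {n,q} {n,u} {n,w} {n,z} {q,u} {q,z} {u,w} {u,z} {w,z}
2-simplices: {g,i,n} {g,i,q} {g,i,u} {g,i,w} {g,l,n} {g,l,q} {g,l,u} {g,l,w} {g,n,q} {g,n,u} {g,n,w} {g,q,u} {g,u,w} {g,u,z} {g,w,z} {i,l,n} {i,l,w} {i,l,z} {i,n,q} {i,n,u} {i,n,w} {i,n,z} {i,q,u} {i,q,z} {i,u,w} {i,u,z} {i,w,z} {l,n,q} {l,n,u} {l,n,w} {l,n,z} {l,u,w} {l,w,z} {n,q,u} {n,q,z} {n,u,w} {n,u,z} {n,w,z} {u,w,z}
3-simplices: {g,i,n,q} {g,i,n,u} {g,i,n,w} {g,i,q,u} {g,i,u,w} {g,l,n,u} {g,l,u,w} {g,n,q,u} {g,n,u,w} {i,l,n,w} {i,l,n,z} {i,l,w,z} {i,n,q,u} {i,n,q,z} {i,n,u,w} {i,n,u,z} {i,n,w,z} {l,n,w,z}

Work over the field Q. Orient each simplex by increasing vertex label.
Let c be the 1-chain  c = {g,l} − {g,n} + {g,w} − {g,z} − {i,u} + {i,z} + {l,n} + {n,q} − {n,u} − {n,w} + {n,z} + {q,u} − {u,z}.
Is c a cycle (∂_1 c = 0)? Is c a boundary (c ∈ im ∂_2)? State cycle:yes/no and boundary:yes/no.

cycle:yes boundary:yes

n_0=8 n_1=27 n_2=39 n_3=18  [Q]
∂1: piv[gi,gl,gn,gq,gu,gw,gz] rk=7  ker:il,in,iq,iu,iw,iz,ln,lq,lu,lw,lz,nq,nu,nw,nz,qu,qz,uw,uz,wz
∂2: piv[gin,giq,giu,giw,gln,glq,glu,glw,gnq,gnu,gnw,gqu,guw,guz,gwz,iln,ilz,inz,iqz,iuz] rk=20  ker:ilw,inq,inu,inw,iqu,iuw,iwz,lnq,lnu,lnw,lnz,luw,lwz,nqu,nqz,nuw,nuz,nwz,uwz
∂3: piv[ginq,ginu,ginw,giqu,giuw,glnu,gluw,gnqu,gnuw,ilnw,ilnz,ilwz,inqz,inuz,inwz] rk=15  ker:inqu,inuw,lnwz
∂1c = 0
c vs im∂2: reduces to 0 ⇒ boundary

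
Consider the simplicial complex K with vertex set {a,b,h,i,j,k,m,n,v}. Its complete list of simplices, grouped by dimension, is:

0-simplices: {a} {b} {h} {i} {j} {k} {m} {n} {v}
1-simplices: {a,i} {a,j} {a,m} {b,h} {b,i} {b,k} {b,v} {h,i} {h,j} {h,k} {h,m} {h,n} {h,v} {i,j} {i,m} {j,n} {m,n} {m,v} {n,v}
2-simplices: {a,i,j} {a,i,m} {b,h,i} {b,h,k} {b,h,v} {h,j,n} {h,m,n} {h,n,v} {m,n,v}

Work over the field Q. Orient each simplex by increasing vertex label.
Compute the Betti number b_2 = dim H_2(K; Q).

n_0=9 n_1=19 n_2=9  [Q]
∂1: piv[ai,aj,am,bh,bi,bk,bv,hn] rk=8  ker:hi,hj,hk,hm,hv,ij,im,jn,mn,mv,nv
∂2: piv[aij,aim,bhi,bhk,bhv,hjn,hmn,hnv,mnv] rk=9
b_2=(9−9)−0=0

b_2=0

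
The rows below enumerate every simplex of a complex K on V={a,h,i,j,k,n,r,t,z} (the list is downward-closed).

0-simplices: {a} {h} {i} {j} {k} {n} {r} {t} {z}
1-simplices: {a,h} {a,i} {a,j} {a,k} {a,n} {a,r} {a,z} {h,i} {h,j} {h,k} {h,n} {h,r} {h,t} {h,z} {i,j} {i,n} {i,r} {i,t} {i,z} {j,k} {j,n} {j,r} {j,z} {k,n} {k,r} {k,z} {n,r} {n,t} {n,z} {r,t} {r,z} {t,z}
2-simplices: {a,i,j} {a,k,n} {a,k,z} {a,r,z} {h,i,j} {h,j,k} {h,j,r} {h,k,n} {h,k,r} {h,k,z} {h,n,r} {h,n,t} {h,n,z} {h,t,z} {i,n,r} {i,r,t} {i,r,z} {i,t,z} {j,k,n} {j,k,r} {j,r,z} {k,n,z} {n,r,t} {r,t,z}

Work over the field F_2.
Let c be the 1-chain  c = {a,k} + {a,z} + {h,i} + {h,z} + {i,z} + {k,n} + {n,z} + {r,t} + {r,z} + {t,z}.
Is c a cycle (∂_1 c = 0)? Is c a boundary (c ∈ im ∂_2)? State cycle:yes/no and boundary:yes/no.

cycle:yes boundary:no

n_0=9 n_1=32 n_2=24  [Z2]
∂1: piv[ah,ai,aj,ak,an,ar,az,ht] rk=8  ker:hi,hj,hk,hn,hr,hz,ij,in,ir,it,iz,jk,jn,jr,jz,kn,kr,kz,nr,nt,nz,rt,rz,tz
∂2: piv[aij,akn,akz,arz,hij,hjk,hjr,hkn,hkr,hkz,hnr,hnt,hnz,htz,inr,irt,irz,itz,jkn,jrz,nrt] rk=21  ker:jkr,knz,rtz
∂1c = 0
c vs im∂2: residual ≠ 0 ⇒ not boundary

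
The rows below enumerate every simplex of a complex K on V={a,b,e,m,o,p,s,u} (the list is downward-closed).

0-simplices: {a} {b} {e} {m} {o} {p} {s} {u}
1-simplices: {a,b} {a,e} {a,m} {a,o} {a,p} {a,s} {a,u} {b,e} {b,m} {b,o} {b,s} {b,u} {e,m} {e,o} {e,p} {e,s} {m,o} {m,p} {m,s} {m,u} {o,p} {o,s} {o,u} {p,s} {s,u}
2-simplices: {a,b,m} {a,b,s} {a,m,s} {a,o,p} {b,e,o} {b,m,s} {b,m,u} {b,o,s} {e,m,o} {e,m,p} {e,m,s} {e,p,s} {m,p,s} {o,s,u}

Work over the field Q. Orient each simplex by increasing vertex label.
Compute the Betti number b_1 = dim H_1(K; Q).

n_0=8 n_1=25 n_2=14  [Q]
∂1: piv[ab,ae,am,ao,ap,as,au] rk=7  ker:be,bm,bo,bs,bu,em,eo,ep,es,mo,mp,ms,mu,op,os,ou,ps,su
∂2: piv[abm,abs,ams,aop,beo,bmu,bos,emo,emp,ems,eps,osu] rk=12  ker:bms,mps
b_1=(25−7)−12=6

b_1=6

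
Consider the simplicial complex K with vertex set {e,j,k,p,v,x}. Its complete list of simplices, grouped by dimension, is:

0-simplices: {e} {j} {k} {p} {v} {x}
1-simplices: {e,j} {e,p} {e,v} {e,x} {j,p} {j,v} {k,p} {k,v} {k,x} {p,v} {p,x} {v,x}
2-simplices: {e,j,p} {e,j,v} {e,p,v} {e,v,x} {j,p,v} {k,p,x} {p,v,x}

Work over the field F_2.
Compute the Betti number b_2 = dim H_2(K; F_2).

n_0=6 n_1=12 n_2=7  [Z2]
∂1: piv[ej,ep,ev,ex,kp] rk=5  ker:jp,jv,kv,kx,pv,px,vx
∂2: piv[ejp,ejv,epv,evx,kpx,pvx] rk=6  ker:jpv
b_2=(7−6)−0=1

b_2=1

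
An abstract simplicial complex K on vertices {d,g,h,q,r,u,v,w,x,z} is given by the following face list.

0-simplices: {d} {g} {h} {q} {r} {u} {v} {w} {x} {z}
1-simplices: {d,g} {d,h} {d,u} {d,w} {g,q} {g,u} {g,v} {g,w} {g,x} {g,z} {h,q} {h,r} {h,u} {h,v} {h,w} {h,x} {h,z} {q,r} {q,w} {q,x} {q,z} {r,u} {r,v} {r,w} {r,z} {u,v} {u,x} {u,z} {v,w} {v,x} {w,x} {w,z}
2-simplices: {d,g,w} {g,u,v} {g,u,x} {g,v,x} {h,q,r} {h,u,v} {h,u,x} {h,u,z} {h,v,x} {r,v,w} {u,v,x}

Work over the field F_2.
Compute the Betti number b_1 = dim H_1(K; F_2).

b_1=14

n_0=10 n_1=32 n_2=11  [Z2]
∂1: piv[dg,dh,du,dw,gq,gv,gx,gz,hr] rk=9  ker:gu,gw,hq,hu,hv,hw,hx,hz,qr,qw,qx,qz,ru,rv,rw,rz,uv,ux,uz,vw,vx,wx,wz
∂2: piv[dgw,guv,gux,gvx,hqr,huv,hux,huz,rvw] rk=9  ker:hvx,uvx
b_1=(32−9)−9=14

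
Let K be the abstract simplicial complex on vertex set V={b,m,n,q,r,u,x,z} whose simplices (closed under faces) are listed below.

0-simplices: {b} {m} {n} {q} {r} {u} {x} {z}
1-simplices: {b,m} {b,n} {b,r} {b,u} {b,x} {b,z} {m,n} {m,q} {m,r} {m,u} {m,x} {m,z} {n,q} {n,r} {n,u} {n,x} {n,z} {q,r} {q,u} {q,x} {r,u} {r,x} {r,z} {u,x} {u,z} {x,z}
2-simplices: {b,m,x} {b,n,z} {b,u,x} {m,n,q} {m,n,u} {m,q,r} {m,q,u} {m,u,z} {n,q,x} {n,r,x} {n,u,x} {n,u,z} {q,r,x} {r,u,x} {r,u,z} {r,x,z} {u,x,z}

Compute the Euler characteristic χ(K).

χ(K)=-1

n_0=8 n_1=26 n_2=17
χ=+8−26+17=-1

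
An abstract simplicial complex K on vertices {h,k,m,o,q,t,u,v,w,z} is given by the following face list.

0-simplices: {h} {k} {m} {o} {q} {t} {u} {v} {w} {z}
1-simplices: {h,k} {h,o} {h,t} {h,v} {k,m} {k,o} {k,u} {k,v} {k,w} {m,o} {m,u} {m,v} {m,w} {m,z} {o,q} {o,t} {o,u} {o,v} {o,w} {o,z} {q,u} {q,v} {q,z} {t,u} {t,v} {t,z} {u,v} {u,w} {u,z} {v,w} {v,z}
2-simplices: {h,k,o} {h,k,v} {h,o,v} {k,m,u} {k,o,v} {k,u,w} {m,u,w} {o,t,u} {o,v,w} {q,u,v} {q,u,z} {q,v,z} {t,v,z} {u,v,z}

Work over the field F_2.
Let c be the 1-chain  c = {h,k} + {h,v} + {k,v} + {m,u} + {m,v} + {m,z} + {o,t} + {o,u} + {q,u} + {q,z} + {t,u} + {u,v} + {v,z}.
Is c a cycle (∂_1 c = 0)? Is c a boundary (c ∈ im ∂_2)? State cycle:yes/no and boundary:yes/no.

cycle:no boundary:no

n_0=10 n_1=31 n_2=14  [Z2]
∂1: piv[hk,ho,ht,hv,km,ku,kw,mz,oq] rk=9  ker:ko,kv,mo,mu,mv,mw,ot,ou,ov,ow,oz,qu,qv,qz,tu,tv,tz,uv,uw,uz,vw,vz
∂2: piv[hko,hkv,hov,kmu,kuw,muw,otu,ovw,quv,quz,qvz,tvz] rk=12  ker:kov,uvz
∂1c = {m} + {u} + {v} + {z}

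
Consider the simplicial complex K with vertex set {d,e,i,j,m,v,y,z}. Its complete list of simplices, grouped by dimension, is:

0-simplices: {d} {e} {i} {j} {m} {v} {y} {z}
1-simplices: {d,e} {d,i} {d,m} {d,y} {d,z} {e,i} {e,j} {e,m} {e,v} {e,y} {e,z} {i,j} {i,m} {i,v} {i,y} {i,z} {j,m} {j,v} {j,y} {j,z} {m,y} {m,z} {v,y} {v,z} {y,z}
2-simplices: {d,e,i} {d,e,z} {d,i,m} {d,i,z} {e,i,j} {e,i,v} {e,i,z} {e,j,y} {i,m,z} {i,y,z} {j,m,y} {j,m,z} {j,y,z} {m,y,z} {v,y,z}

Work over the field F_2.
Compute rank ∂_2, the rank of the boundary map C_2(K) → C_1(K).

rank∂_2=13

n_0=8 n_1=25 n_2=15  [Z2]
∂1: piv[de,di,dm,dy,dz,ej,ev] rk=7  ker:ei,em,ey,ez,ij,im,iv,iy,iz,jm,jv,jy,jz,my,mz,vy,vz,yz
∂2: piv[dei,dez,dim,diz,eij,eiv,ejy,imz,iyz,jmy,jmz,jyz,vyz] rk=13  ker:eiz,myz
rk∂_2=13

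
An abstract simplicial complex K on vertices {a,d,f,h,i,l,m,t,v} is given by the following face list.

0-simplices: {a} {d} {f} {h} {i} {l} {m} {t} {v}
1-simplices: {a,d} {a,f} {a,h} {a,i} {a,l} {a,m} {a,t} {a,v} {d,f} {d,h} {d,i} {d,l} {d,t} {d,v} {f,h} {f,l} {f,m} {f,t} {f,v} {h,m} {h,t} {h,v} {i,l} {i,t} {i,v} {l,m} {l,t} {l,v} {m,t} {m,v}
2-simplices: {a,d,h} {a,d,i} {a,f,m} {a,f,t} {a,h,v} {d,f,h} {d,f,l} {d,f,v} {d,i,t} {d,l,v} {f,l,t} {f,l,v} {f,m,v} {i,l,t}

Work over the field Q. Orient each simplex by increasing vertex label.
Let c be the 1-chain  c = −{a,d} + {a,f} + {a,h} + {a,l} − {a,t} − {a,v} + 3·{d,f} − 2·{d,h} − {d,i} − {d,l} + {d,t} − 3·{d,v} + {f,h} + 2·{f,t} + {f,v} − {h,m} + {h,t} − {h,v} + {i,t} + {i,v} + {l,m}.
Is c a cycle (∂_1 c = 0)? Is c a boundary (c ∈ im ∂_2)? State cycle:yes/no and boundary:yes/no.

cycle:no boundary:no

n_0=9 n_1=30 n_2=14  [Q]
∂1: piv[ad,af,ah,ai,al,am,at,av] rk=8  ker:df,dh,di,dl,dt,dv,fh,fl,fm,ft,fv,hm,ht,hv,il,it,iv,lm,lt,lv,mt,mv
∂2: piv[adh,adi,afm,aft,ahv,dfh,dfl,dfv,dit,dlv,flt,fmv,ilt] rk=13  ker:flv
∂1c = 2·{d} + {h} − 3·{i} − {l} + 4·{t} − 3·{v}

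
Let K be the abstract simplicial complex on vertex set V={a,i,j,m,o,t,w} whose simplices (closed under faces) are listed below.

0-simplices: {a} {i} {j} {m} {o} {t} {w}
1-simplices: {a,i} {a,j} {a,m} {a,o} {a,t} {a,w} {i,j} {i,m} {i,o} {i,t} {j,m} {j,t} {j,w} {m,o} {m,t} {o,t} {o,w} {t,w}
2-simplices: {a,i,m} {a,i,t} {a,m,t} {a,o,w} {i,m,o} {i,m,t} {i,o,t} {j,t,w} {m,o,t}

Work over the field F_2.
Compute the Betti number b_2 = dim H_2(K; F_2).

b_2=2

n_0=7 n_1=18 n_2=9  [Z2]
∂1: piv[ai,aj,am,ao,at,aw] rk=6  ker:ij,im,io,it,jm,jt,jw,mo,mt,ot,ow,tw
∂2: piv[aim,ait,amt,aow,imo,iot,jtw] rk=7  ker:imt,mot
b_2=(9−7)−0=2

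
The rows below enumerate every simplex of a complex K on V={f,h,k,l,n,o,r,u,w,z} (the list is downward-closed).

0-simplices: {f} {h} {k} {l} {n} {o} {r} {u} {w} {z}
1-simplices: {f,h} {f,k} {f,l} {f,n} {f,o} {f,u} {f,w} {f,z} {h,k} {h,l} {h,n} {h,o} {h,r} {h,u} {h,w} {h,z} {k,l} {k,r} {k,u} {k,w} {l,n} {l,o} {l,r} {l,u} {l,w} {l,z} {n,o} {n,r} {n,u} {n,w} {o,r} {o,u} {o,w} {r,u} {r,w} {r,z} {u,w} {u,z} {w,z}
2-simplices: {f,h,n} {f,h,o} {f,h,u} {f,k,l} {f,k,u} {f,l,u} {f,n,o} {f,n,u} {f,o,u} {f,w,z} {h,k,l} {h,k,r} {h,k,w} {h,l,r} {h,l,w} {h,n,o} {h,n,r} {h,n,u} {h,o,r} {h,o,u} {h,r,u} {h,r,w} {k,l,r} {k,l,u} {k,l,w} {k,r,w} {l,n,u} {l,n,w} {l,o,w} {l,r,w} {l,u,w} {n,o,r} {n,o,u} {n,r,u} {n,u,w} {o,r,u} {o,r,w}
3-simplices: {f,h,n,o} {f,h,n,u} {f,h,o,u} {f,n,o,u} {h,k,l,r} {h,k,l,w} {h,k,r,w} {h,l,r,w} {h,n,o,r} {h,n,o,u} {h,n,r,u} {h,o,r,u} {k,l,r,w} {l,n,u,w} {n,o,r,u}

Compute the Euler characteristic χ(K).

n_0=10 n_1=39 n_2=37 n_3=15
χ=+10−39+37−15=-7

χ(K)=-7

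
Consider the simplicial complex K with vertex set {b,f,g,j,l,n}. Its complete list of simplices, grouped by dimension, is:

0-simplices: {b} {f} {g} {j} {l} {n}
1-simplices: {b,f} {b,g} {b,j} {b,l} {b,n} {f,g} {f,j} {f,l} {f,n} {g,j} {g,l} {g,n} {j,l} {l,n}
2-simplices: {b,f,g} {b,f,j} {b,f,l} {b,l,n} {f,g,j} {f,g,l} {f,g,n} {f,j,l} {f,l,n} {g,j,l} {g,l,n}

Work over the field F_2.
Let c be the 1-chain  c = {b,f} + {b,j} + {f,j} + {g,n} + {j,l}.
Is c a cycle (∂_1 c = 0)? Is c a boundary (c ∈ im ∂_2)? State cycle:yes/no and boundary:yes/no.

cycle:no boundary:no

n_0=6 n_1=14 n_2=11  [Z2]
∂1: piv[bf,bg,bj,bl,bn] rk=5  ker:fg,fj,fl,fn,gj,gl,gn,jl,ln
∂2: piv[bfg,bfj,bfl,bln,fgj,fgl,fgn,fjl,fln] rk=9  ker:gjl,gln
∂1c = {g} + {j} + {l} + {n}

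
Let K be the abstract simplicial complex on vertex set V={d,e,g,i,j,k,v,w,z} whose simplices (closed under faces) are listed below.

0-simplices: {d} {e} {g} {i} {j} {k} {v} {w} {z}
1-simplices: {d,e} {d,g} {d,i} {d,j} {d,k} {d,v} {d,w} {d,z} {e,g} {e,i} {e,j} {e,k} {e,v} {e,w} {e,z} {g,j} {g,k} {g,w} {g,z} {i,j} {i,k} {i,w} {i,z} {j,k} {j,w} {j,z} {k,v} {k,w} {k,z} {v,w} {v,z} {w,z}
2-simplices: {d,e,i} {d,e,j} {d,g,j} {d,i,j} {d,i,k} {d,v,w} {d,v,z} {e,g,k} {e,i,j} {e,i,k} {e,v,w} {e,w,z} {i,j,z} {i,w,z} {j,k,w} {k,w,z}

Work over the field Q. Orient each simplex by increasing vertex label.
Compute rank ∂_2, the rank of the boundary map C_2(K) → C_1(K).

n_0=9 n_1=32 n_2=16  [Q]
∂1: piv[de,dg,di,dj,dk,dv,dw,dz] rk=8  ker:eg,ei,ej,ek,ev,ew,ez,gj,gk,gw,gz,ij,ik,iw,iz,jk,jw,jz,kv,kw,kz,vw,vz,wz
∂2: piv[dei,dej,dgj,dij,dik,dvw,dvz,egk,eik,evw,ewz,ijz,iwz,jkw,kwz] rk=15  ker:eij
rk∂_2=15

rank∂_2=15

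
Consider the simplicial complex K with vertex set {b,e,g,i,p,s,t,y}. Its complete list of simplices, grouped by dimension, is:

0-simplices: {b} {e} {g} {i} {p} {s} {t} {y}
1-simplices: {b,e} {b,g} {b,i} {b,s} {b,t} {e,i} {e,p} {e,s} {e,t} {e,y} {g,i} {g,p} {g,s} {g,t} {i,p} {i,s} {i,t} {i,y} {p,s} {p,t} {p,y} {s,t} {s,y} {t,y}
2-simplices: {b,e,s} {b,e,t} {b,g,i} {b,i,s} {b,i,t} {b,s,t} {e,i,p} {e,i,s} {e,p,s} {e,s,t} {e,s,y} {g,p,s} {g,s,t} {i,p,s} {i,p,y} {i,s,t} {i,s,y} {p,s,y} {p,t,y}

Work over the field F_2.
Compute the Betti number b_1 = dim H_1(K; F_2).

n_0=8 n_1=24 n_2=19  [Z2]
∂1: piv[be,bg,bi,bs,bt,ep,ey] rk=7  ker:ei,es,et,gi,gp,gs,gt,ip,is,it,iy,ps,pt,py,st,sy,ty
∂2: piv[bes,bet,bgi,bis,bit,bst,eip,eis,eps,esy,gps,gst,ipy,isy,pty] rk=15  ker:est,ips,ist,psy
b_1=(24−7)−15=2

b_1=2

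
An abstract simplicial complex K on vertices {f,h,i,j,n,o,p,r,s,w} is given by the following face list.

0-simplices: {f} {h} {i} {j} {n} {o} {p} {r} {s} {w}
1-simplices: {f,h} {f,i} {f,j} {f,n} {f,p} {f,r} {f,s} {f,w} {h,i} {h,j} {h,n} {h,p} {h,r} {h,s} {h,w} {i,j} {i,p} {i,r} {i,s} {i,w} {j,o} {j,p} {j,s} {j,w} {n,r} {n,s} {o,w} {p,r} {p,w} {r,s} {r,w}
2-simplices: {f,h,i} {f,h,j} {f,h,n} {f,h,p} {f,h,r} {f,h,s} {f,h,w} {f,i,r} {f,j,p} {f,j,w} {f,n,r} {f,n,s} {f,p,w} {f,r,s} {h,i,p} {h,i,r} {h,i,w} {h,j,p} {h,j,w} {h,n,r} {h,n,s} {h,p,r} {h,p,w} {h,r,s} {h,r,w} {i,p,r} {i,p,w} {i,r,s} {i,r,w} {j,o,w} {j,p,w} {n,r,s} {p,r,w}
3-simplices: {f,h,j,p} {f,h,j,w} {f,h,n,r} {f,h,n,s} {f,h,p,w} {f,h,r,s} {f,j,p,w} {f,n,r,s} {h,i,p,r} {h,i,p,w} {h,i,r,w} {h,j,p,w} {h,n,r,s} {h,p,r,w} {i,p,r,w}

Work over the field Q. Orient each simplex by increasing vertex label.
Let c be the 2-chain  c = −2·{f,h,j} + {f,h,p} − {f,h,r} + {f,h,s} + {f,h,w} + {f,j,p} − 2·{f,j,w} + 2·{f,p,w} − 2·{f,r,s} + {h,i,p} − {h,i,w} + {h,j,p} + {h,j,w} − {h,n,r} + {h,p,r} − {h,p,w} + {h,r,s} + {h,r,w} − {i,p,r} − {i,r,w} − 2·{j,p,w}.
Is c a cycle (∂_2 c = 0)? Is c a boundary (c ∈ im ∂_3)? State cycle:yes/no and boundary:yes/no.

n_0=10 n_1=31 n_2=33 n_3=15  [Q]
∂1: piv[fh,fi,fj,fn,fp,fr,fs,fw,jo] rk=9  ker:hi,hj,hn,hp,hr,hs,hw,ij,ip,ir,is,iw,jp,js,jw,nr,ns,ow,pr,pw,rs,rw
∂2: piv[fhi,fhj,fhn,fhp,fhr,fhs,fhw,fir,fjp,fjw,fnr,fns,fpw,frs,hip,hiw,hpr,hrw,irs,jow] rk=20  ker:hir,hjp,hjw,hnr,hns,hpw,hrs,ipr,ipw,irw,jpw,nrs,prw
∂3: piv[fhjp,fhjw,fhnr,fhns,fhpw,fhrs,fjpw,fnrs,hipr,hipw,hirw,hprw] rk=12  ker:hjpw,hnrs,iprw
∂2c = {f,j} − {f,r} + {f,s} − {f,w} − {h,n} − {h,p} + {h,r} + {h,w} + {j,w} − {n,r} − {p,w} − {r,s}

cycle:no boundary:no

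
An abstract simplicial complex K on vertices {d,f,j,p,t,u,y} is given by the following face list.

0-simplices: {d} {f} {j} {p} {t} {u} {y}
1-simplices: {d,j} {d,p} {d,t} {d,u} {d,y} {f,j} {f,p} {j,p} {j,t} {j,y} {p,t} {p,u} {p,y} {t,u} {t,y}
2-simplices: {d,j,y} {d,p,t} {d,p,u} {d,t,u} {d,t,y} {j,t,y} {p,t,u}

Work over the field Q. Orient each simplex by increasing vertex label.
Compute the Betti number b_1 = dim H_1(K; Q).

b_1=3

n_0=7 n_1=15 n_2=7  [Q]
∂1: piv[dj,dp,dt,du,dy,fj] rk=6  ker:fp,jp,jt,jy,pt,pu,py,tu,ty
∂2: piv[djy,dpt,dpu,dtu,dty,jty] rk=6  ker:ptu
b_1=(15−6)−6=3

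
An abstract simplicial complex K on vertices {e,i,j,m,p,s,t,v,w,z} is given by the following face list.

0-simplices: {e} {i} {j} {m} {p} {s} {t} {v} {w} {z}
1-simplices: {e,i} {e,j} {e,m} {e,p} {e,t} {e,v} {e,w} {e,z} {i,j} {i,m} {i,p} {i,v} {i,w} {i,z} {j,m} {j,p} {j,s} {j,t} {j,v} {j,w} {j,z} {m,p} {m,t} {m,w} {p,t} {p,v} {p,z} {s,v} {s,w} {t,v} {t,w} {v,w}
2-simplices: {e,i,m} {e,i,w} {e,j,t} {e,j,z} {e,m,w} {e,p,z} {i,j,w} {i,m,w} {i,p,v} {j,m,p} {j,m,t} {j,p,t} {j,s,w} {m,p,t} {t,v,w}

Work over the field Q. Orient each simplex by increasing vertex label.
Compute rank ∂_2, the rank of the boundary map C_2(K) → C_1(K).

n_0=10 n_1=32 n_2=15  [Q]
∂1: piv[ei,ej,em,ep,et,ev,ew,ez,js] rk=9  ker:ij,im,ip,iv,iw,iz,jm,jp,jt,jv,jw,jz,mp,mt,mw,pt,pv,pz,sv,sw,tv,tw,vw
∂2: piv[eim,eiw,ejt,ejz,emw,epz,ijw,ipv,jmp,jmt,jpt,jsw,tvw] rk=13  ker:imw,mpt
rk∂_2=13

rank∂_2=13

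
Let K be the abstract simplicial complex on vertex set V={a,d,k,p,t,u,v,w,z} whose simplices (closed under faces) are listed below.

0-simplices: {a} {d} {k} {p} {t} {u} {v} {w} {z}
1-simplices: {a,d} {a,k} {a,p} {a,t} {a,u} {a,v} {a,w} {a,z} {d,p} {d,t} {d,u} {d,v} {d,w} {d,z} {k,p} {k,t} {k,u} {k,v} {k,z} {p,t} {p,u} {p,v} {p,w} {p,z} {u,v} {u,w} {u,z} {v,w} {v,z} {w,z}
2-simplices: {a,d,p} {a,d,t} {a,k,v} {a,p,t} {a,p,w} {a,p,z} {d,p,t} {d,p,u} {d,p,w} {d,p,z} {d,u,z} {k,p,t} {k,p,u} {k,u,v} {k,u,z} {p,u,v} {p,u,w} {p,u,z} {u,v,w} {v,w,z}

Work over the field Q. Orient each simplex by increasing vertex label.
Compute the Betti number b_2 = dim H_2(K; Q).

n_0=9 n_1=30 n_2=20  [Q]
∂1: piv[ad,ak,ap,at,au,av,aw,az] rk=8  ker:dp,dt,du,dv,dw,dz,kp,kt,ku,kv,kz,pt,pu,pv,pw,pz,uv,uw,uz,vw,vz,wz
∂2: piv[adp,adt,akv,apt,apw,apz,dpu,dpw,dpz,duz,kpt,kpu,kuv,kuz,puv,puw,uvw,vwz] rk=18  ker:dpt,puz
b_2=(20−18)−0=2

b_2=2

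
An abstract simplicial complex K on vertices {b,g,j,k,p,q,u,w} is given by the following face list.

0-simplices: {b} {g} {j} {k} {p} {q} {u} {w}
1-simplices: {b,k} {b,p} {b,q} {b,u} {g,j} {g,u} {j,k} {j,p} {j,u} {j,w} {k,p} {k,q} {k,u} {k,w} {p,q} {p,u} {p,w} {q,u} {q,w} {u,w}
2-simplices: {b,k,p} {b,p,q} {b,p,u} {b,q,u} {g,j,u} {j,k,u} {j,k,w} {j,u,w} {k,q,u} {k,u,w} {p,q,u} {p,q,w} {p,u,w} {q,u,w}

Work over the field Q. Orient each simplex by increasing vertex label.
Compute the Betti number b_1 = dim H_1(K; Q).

n_0=8 n_1=20 n_2=14  [Q]
∂1: piv[bk,bp,bq,bu,gj,gu,jw] rk=7  ker:jk,jp,ju,kp,kq,ku,kw,pq,pu,pw,qu,qw,uw
∂2: piv[bkp,bpq,bpu,bqu,gju,jku,jkw,juw,kqu,pqw,puw] rk=11  ker:kuw,pqu,quw
b_1=(20−7)−11=2

b_1=2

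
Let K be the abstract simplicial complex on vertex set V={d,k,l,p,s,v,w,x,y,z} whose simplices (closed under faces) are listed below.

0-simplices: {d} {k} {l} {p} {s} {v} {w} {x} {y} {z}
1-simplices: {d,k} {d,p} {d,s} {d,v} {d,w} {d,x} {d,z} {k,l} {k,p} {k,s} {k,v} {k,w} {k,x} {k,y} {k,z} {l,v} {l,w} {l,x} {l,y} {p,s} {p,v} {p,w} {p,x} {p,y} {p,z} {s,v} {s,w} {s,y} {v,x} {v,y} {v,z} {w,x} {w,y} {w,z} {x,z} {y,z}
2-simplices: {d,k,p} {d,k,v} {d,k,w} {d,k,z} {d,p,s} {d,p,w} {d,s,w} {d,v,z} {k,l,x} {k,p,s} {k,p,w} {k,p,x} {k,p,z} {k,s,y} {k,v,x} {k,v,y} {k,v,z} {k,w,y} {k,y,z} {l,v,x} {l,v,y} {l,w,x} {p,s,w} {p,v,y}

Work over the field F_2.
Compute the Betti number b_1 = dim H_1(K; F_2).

b_1=6

n_0=10 n_1=36 n_2=24  [Z2]
∂1: piv[dk,dp,ds,dv,dw,dx,dz,kl,ky] rk=9  ker:kp,ks,kv,kw,kx,kz,lv,lw,lx,ly,ps,pv,pw,px,py,pz,sv,sw,sy,vx,vy,vz,wx,wy,wz,xz,yz
∂2: piv[dkp,dkv,dkw,dkz,dps,dpw,dsw,dvz,klx,kps,kpx,kpz,ksy,kvx,kvy,kwy,kyz,lvx,lvy,lwx,pvy] rk=21  ker:kpw,kvz,psw
b_1=(36−9)−21=6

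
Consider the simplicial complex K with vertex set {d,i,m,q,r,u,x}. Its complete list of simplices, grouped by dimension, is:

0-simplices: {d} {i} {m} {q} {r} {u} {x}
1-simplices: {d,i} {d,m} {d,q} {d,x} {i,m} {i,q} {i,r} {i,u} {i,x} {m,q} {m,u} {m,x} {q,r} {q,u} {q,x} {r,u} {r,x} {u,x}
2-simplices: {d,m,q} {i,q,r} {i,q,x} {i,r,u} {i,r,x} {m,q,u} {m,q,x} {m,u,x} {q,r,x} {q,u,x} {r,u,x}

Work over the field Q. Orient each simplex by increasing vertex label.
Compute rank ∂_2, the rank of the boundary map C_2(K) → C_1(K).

rank∂_2=9

n_0=7 n_1=18 n_2=11  [Q]
∂1: piv[di,dm,dq,dx,ir,iu] rk=6  ker:im,iq,ix,mq,mu,mx,qr,qu,qx,ru,rx,ux
∂2: piv[dmq,iqr,iqx,iru,irx,mqu,mqx,mux,rux] rk=9  ker:qrx,qux
rk∂_2=9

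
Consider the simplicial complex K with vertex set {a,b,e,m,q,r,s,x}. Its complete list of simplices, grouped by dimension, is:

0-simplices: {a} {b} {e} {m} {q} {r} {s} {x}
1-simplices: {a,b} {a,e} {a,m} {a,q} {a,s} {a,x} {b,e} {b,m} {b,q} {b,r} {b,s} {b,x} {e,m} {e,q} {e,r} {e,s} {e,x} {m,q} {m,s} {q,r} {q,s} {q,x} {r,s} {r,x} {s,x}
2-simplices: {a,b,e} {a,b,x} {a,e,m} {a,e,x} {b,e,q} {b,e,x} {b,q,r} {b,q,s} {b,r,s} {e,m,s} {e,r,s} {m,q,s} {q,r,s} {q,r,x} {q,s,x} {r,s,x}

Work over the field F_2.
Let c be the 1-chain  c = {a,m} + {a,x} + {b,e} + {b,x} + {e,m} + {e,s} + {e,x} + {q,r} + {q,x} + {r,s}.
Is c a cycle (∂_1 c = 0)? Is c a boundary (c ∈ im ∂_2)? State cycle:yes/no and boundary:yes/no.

n_0=8 n_1=25 n_2=16  [Z2]
∂1: piv[ab,ae,am,aq,as,ax,br] rk=7  ker:be,bm,bq,bs,bx,em,eq,er,es,ex,mq,ms,qr,qs,qx,rs,rx,sx
∂2: piv[abe,abx,aem,aex,beq,bqr,bqs,brs,ems,ers,mqs,qrx,qsx] rk=13  ker:bex,qrs,rsx
∂1c = 0
c vs im∂2: residual ≠ 0 ⇒ not boundary

cycle:yes boundary:no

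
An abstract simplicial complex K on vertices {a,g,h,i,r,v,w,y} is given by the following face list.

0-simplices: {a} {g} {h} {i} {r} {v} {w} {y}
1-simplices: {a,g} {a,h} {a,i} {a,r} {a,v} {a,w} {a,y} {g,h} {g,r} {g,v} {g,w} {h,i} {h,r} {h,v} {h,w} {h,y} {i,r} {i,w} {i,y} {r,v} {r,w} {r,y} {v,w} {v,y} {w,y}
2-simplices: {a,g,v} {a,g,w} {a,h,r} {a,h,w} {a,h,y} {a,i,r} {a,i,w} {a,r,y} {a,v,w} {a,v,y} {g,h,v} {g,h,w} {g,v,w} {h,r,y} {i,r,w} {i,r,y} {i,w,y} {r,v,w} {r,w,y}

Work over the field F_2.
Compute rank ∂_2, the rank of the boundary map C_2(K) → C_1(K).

n_0=8 n_1=25 n_2=19  [Z2]
∂1: piv[ag,ah,ai,ar,av,aw,ay] rk=7  ker:gh,gr,gv,gw,hi,hr,hv,hw,hy,ir,iw,iy,rv,rw,ry,vw,vy,wy
∂2: piv[agv,agw,ahr,ahw,ahy,air,aiw,ary,avw,avy,ghv,ghw,irw,iry,iwy,rvw] rk=16  ker:gvw,hry,rwy
rk∂_2=16

rank∂_2=16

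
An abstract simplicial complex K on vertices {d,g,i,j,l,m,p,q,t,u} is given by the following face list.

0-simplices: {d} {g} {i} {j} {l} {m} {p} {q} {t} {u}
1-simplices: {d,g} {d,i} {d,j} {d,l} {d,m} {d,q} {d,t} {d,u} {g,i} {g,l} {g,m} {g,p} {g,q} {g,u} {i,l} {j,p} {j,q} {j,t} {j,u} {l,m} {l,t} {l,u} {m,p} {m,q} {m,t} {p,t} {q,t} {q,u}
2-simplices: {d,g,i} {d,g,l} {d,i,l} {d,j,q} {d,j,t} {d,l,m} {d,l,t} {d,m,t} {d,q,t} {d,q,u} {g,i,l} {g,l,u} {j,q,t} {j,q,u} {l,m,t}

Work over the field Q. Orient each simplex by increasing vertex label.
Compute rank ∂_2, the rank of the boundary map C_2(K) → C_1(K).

rank∂_2=12

n_0=10 n_1=28 n_2=15  [Q]
∂1: piv[dg,di,dj,dl,dm,dq,dt,du,gp] rk=9  ker:gi,gl,gm,gq,gu,il,jp,jq,jt,ju,lm,lt,lu,mp,mq,mt,pt,qt,qu
∂2: piv[dgi,dgl,dil,djq,djt,dlm,dlt,dmt,dqt,dqu,glu,jqu] rk=12  ker:gil,jqt,lmt
rk∂_2=12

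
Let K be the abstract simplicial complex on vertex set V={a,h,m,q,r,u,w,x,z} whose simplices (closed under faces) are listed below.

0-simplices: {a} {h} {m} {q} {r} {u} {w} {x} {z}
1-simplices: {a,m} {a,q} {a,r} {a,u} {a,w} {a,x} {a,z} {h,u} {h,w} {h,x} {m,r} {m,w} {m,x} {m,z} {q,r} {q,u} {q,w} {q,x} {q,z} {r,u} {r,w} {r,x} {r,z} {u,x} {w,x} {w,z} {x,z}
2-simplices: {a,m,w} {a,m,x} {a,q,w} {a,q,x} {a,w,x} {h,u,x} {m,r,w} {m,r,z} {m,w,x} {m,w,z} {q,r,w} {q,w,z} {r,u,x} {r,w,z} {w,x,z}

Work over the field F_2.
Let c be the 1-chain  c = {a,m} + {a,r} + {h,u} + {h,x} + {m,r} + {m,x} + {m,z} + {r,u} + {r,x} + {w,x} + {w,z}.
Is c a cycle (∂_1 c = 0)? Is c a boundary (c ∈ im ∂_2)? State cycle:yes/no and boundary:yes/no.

cycle:yes boundary:no

n_0=9 n_1=27 n_2=15  [Z2]
∂1: piv[am,aq,ar,au,aw,ax,az,hu] rk=8  ker:hw,hx,mr,mw,mx,mz,qr,qu,qw,qx,qz,ru,rw,rx,rz,ux,wx,wz,xz
∂2: piv[amw,amx,aqw,aqx,awx,hux,mrw,mrz,mwz,qrw,qwz,rux,wxz] rk=13  ker:mwx,rwz
∂1c = 0
c vs im∂2: residual ≠ 0 ⇒ not boundary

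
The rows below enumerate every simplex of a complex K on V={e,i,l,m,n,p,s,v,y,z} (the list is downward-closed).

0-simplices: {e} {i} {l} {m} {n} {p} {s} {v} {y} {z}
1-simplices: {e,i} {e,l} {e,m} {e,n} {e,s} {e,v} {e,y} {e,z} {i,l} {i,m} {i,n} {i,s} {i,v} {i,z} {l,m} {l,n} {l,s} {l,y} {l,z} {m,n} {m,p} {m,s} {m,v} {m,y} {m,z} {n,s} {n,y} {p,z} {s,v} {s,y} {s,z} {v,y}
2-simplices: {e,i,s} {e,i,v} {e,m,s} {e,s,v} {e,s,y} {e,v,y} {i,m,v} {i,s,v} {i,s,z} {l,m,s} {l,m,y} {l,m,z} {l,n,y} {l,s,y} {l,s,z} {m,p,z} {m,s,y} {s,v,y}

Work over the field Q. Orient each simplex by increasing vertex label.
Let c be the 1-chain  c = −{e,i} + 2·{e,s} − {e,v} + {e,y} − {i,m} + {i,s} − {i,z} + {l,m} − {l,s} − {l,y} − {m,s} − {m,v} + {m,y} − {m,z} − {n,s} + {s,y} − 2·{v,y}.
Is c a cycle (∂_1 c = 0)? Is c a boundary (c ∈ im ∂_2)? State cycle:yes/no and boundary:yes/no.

n_0=10 n_1=32 n_2=18  [Q]
∂1: piv[ei,el,em,en,es,ev,ey,ez,mp] rk=9  ker:il,im,in,is,iv,iz,lm,ln,ls,ly,lz,mn,ms,mv,my,mz,ns,ny,pz,sv,sy,sz,vy
∂2: piv[eis,eiv,ems,esv,esy,evy,imv,isz,lms,lmy,lmz,lny,lsy,lsz,mpz] rk=15  ker:isv,msy,svy
∂1c = −{e} + {l} + 2·{m} + {n} − {s} − 2·{z}

cycle:no boundary:no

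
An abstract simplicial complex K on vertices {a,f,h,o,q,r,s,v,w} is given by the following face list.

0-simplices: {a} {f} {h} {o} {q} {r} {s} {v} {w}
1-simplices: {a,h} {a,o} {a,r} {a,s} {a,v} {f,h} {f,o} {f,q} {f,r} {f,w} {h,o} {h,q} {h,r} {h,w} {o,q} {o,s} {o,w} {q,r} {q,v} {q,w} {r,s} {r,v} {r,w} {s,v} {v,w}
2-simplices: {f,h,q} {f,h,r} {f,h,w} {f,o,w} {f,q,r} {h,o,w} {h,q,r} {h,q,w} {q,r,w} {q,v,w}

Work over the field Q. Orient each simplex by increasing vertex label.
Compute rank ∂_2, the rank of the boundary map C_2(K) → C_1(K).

rank∂_2=9

n_0=9 n_1=25 n_2=10  [Q]
∂1: piv[ah,ao,ar,as,av,fh,fq,fw] rk=8  ker:fo,fr,ho,hq,hr,hw,oq,os,ow,qr,qv,qw,rs,rv,rw,sv,vw
∂2: piv[fhq,fhr,fhw,fow,fqr,how,hqw,qrw,qvw] rk=9  ker:hqr
rk∂_2=9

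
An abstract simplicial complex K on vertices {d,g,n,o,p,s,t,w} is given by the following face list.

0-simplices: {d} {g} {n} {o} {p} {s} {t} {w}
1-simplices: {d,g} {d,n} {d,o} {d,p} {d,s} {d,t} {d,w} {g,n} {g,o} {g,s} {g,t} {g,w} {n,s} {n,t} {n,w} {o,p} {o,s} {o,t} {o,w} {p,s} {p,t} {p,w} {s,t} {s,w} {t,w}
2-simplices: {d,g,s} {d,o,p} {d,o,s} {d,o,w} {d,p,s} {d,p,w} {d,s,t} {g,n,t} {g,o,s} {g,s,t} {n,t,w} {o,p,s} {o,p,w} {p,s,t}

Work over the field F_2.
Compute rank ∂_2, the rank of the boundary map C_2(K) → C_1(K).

n_0=8 n_1=25 n_2=14  [Z2]
∂1: piv[dg,dn,do,dp,ds,dt,dw] rk=7  ker:gn,go,gs,gt,gw,ns,nt,nw,op,os,ot,ow,ps,pt,pw,st,sw,tw
∂2: piv[dgs,dop,dos,dow,dps,dpw,dst,gnt,gos,gst,ntw,pst] rk=12  ker:ops,opw
rk∂_2=12

rank∂_2=12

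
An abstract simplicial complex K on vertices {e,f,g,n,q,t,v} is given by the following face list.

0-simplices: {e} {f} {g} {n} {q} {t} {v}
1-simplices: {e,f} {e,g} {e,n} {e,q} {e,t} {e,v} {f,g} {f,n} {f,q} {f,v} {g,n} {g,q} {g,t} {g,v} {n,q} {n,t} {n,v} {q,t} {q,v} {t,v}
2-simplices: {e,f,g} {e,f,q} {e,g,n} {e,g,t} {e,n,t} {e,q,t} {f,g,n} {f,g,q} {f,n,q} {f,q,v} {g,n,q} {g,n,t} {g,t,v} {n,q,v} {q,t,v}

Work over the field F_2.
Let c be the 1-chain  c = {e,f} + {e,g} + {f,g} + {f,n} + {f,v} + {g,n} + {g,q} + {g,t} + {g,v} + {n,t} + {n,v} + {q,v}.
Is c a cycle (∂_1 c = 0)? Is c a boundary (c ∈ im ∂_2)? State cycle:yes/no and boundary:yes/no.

n_0=7 n_1=20 n_2=15  [Z2]
∂1: piv[ef,eg,en,eq,et,ev] rk=6  ker:fg,fn,fq,fv,gn,gq,gt,gv,nq,nt,nv,qt,qv,tv
∂2: piv[efg,efq,egn,egt,ent,eqt,fgn,fgq,fnq,fqv,gtv,nqv,qtv] rk=13  ker:gnq,gnt
∂1c = 0
c vs im∂2: reduces to 0 ⇒ boundary

cycle:yes boundary:yes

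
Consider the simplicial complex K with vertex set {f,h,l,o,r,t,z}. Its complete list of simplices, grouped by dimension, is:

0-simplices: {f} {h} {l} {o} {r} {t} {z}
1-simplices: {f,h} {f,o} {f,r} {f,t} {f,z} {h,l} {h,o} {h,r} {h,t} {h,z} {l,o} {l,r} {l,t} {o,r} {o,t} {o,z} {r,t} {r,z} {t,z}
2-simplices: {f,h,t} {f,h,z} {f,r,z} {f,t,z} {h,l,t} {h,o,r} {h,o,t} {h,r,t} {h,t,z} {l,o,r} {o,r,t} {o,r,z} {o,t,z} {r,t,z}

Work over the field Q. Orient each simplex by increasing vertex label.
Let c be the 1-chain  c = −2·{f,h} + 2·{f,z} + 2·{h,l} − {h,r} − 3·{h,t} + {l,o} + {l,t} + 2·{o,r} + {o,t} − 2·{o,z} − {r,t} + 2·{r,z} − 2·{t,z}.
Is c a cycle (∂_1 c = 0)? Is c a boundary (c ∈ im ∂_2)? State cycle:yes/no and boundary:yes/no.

n_0=7 n_1=19 n_2=14  [Q]
∂1: piv[fh,fo,fr,ft,fz,hl] rk=6  ker:ho,hr,ht,hz,lo,lr,lt,or,ot,oz,rt,rz,tz
∂2: piv[fht,fhz,frz,ftz,hlt,hor,hot,hrt,lor,orz,otz] rk=11  ker:htz,ort,rtz
∂1c = 0
c vs im∂2: residual ≠ 0 ⇒ not boundary

cycle:yes boundary:no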